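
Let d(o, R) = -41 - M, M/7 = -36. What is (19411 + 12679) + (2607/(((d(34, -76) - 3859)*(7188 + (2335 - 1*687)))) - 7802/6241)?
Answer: 2151772048400059/67056898816 ≈ 32089.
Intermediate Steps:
M = -252 (M = 7*(-36) = -252)
d(o, R) = 211 (d(o, R) = -41 - 1*(-252) = -41 + 252 = 211)
(19411 + 12679) + (2607/(((d(34, -76) - 3859)*(7188 + (2335 - 1*687)))) - 7802/6241) = (19411 + 12679) + (2607/(((211 - 3859)*(7188 + (2335 - 1*687)))) - 7802/6241) = 32090 + (2607/((-3648*(7188 + (2335 - 687)))) - 7802*1/6241) = 32090 + (2607/((-3648*(7188 + 1648))) - 7802/6241) = 32090 + (2607/((-3648*8836)) - 7802/6241) = 32090 + (2607/(-32233728) - 7802/6241) = 32090 + (2607*(-1/32233728) - 7802/6241) = 32090 + (-869/10744576 - 7802/6241) = 32090 - 83834605381/67056898816 = 2151772048400059/67056898816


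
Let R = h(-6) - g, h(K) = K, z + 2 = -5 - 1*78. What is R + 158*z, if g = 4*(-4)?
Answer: -13420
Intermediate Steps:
g = -16
z = -85 (z = -2 + (-5 - 1*78) = -2 + (-5 - 78) = -2 - 83 = -85)
R = 10 (R = -6 - 1*(-16) = -6 + 16 = 10)
R + 158*z = 10 + 158*(-85) = 10 - 13430 = -13420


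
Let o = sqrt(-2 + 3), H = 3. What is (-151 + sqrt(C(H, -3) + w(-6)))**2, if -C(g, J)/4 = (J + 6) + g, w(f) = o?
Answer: (151 - I*sqrt(23))**2 ≈ 22778.0 - 1448.3*I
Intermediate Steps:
o = 1 (o = sqrt(1) = 1)
w(f) = 1
C(g, J) = -24 - 4*J - 4*g (C(g, J) = -4*((J + 6) + g) = -4*((6 + J) + g) = -4*(6 + J + g) = -24 - 4*J - 4*g)
(-151 + sqrt(C(H, -3) + w(-6)))**2 = (-151 + sqrt((-24 - 4*(-3) - 4*3) + 1))**2 = (-151 + sqrt((-24 + 12 - 12) + 1))**2 = (-151 + sqrt(-24 + 1))**2 = (-151 + sqrt(-23))**2 = (-151 + I*sqrt(23))**2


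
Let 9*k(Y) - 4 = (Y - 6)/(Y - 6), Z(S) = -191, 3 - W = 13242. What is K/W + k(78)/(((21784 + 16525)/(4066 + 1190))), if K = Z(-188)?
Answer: 45974899/507172851 ≈ 0.090649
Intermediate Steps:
W = -13239 (W = 3 - 1*13242 = 3 - 13242 = -13239)
K = -191
k(Y) = 5/9 (k(Y) = 4/9 + ((Y - 6)/(Y - 6))/9 = 4/9 + ((-6 + Y)/(-6 + Y))/9 = 4/9 + (1/9)*1 = 4/9 + 1/9 = 5/9)
K/W + k(78)/(((21784 + 16525)/(4066 + 1190))) = -191/(-13239) + 5/(9*(((21784 + 16525)/(4066 + 1190)))) = -191*(-1/13239) + 5/(9*((38309/5256))) = 191/13239 + 5/(9*((38309*(1/5256)))) = 191/13239 + 5/(9*(38309/5256)) = 191/13239 + (5/9)*(5256/38309) = 191/13239 + 2920/38309 = 45974899/507172851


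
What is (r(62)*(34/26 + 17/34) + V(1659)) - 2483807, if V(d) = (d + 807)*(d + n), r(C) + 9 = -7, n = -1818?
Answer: -37387089/13 ≈ -2.8759e+6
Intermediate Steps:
r(C) = -16 (r(C) = -9 - 7 = -16)
V(d) = (-1818 + d)*(807 + d) (V(d) = (d + 807)*(d - 1818) = (807 + d)*(-1818 + d) = (-1818 + d)*(807 + d))
(r(62)*(34/26 + 17/34) + V(1659)) - 2483807 = (-16*(34/26 + 17/34) + (-1467126 + 1659² - 1011*1659)) - 2483807 = (-16*(34*(1/26) + 17*(1/34)) + (-1467126 + 2752281 - 1677249)) - 2483807 = (-16*(17/13 + ½) - 392094) - 2483807 = (-16*47/26 - 392094) - 2483807 = (-376/13 - 392094) - 2483807 = -5097598/13 - 2483807 = -37387089/13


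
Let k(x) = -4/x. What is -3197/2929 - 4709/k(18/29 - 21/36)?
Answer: 6029461/140592 ≈ 42.886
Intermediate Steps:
-3197/2929 - 4709/k(18/29 - 21/36) = -3197/2929 - 4709/((-4/(18/29 - 21/36))) = -3197*1/2929 - 4709/((-4/(18*(1/29) - 21*1/36))) = -3197/2929 - 4709/((-4/(18/29 - 7/12))) = -3197/2929 - 4709/((-4/13/348)) = -3197/2929 - 4709/((-4*348/13)) = -3197/2929 - 4709/(-1392/13) = -3197/2929 - 4709*(-13/1392) = -3197/2929 + 61217/1392 = 6029461/140592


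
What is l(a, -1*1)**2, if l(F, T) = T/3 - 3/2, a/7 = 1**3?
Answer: 121/36 ≈ 3.3611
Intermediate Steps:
a = 7 (a = 7*1**3 = 7*1 = 7)
l(F, T) = -3/2 + T/3 (l(F, T) = T*(1/3) - 3*1/2 = T/3 - 3/2 = -3/2 + T/3)
l(a, -1*1)**2 = (-3/2 + (-1*1)/3)**2 = (-3/2 + (1/3)*(-1))**2 = (-3/2 - 1/3)**2 = (-11/6)**2 = 121/36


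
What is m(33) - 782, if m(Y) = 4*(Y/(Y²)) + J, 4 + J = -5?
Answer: -26099/33 ≈ -790.88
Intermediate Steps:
J = -9 (J = -4 - 5 = -9)
m(Y) = -9 + 4/Y (m(Y) = 4*(Y/(Y²)) - 9 = 4*(Y/Y²) - 9 = 4/Y - 9 = -9 + 4/Y)
m(33) - 782 = (-9 + 4/33) - 782 = -293/33 - 782 = -26099/33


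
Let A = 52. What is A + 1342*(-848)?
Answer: -1137964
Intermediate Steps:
A + 1342*(-848) = 52 + 1342*(-848) = 52 - 1138016 = -1137964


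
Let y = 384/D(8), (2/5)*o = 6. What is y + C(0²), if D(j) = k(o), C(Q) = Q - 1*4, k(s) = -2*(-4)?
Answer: 44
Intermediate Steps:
o = 15 (o = (5/2)*6 = 15)
k(s) = 8
C(Q) = -4 + Q (C(Q) = Q - 4 = -4 + Q)
D(j) = 8
y = 48 (y = 384/8 = 384*(⅛) = 48)
y + C(0²) = 48 + (-4 + 0²) = 48 + (-4 + 0) = 48 - 4 = 44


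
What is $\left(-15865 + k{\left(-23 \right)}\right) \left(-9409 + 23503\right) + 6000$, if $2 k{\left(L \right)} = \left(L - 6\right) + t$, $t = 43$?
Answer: $-223496652$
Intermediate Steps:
$k{\left(L \right)} = \frac{37}{2} + \frac{L}{2}$ ($k{\left(L \right)} = \frac{\left(L - 6\right) + 43}{2} = \frac{\left(-6 + L\right) + 43}{2} = \frac{37 + L}{2} = \frac{37}{2} + \frac{L}{2}$)
$\left(-15865 + k{\left(-23 \right)}\right) \left(-9409 + 23503\right) + 6000 = \left(-15865 + \left(\frac{37}{2} + \frac{1}{2} \left(-23\right)\right)\right) \left(-9409 + 23503\right) + 6000 = \left(-15865 + \left(\frac{37}{2} - \frac{23}{2}\right)\right) 14094 + 6000 = \left(-15865 + 7\right) 14094 + 6000 = \left(-15858\right) 14094 + 6000 = -223502652 + 6000 = -223496652$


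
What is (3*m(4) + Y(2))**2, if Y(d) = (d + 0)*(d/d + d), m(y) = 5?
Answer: 441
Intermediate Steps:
Y(d) = d*(1 + d)
(3*m(4) + Y(2))**2 = (3*5 + 2*(1 + 2))**2 = (15 + 2*3)**2 = (15 + 6)**2 = 21**2 = 441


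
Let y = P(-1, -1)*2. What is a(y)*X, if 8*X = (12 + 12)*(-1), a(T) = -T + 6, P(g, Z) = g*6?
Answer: -54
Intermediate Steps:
P(g, Z) = 6*g
y = -12 (y = (6*(-1))*2 = -6*2 = -12)
a(T) = 6 - T
X = -3 (X = ((12 + 12)*(-1))/8 = (24*(-1))/8 = (1/8)*(-24) = -3)
a(y)*X = (6 - 1*(-12))*(-3) = (6 + 12)*(-3) = 18*(-3) = -54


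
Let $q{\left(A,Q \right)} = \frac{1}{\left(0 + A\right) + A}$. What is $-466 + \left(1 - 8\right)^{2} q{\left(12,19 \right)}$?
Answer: $- \frac{11135}{24} \approx -463.96$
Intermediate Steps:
$q{\left(A,Q \right)} = \frac{1}{2 A}$ ($q{\left(A,Q \right)} = \frac{1}{A + A} = \frac{1}{2 A}$)
$-466 + \left(1 - 8\right)^{2} q{\left(12,19 \right)} = -466 + \left(1 - 8\right)^{2} \frac{1}{2 \cdot 12} = -466 + \left(-7\right)^{2} \cdot \frac{1}{2} \cdot \frac{1}{12} = -466 + 49 \cdot \frac{1}{24} = -466 + \frac{49}{24} = - \frac{11135}{24}$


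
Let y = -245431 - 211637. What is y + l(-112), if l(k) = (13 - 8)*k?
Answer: -457628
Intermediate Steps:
y = -457068
l(k) = 5*k
y + l(-112) = -457068 + 5*(-112) = -457068 - 560 = -457628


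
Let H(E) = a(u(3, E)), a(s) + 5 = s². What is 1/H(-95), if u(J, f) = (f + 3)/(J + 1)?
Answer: 1/524 ≈ 0.0019084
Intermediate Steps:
u(J, f) = (3 + f)/(1 + J)
a(s) = -5 + s²
H(E) = -5 + (¾ + E/4)² (H(E) = -5 + ((3 + E)/(1 + 3))² = -5 + ((3 + E)/4)² = -5 + (¾ + E/4)²)
1/H(-95) = 1/(-5 + (3 - 95)²/16) = 1/(-5 + (1/16)*(-92)²) = 1/(-5 + (1/16)*8464) = 1/(-5 + 529) = 1/524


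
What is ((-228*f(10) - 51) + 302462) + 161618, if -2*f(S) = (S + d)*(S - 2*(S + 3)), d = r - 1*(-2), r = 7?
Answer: 429373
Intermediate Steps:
d = 9 (d = 7 - 1*(-2) = 7 + 2 = 9)
f(S) = -(-6 - S)*(9 + S)/2 (f(S) = -(S + 9)*(S - 2*(S + 3))/2 = -(9 + S)*(S - 2*(3 + S))/2 = -(9 + S)*(S + (-6 - 2*S))/2 = -(9 + S)*(-6 - S)/2 = -(-6 - S)*(9 + S)/2)
((-228*f(10) - 51) + 302462) + 161618 = ((-228*(27 + (½)*10² + (15/2)*10) - 51) + 302462) + 161618 = ((-228*(27 + (½)*100 + 75) - 51) + 302462) + 161618 = ((-228*(27 + 50 + 75) - 51) + 302462) + 161618 = ((-228*152 - 51) + 302462) + 161618 = ((-34656 - 51) + 302462) + 161618 = (-34707 + 302462) + 161618 = 267755 + 161618 = 429373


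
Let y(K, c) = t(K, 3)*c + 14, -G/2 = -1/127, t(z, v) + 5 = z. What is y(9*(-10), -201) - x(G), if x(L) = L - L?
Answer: 19109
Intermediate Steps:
t(z, v) = -5 + z
G = 2/127 (G = -(-2)/127 = -2*(-1/127) = 2/127 ≈ 0.015748)
y(K, c) = 14 + c*(-5 + K) (y(K, c) = (-5 + K)*c + 14 = c*(-5 + K) + 14 = 14 + c*(-5 + K))
x(L) = 0
y(9*(-10), -201) - x(G) = (14 - 201*(-5 + 9*(-10))) - 1*0 = (14 - 201*(-5 - 90)) + 0 = (14 - 201*(-95)) + 0 = (14 + 19095) + 0 = 19109 + 0 = 19109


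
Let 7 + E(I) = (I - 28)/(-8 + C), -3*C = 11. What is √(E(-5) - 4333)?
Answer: I*√5313035/35 ≈ 65.857*I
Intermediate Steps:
C = -11/3 (C = -⅓*11 = -11/3 ≈ -3.6667)
E(I) = -23/5 - 3*I/35 (E(I) = -7 + (I - 28)/(-8 - 11/3) = -7 + (-28 + I)/(-35/3) = -7 + (-28 + I)*(-3/35) = -7 + (12/5 - 3*I/35) = -23/5 - 3*I/35)
√(E(-5) - 4333) = √((-23/5 - 3/35*(-5)) - 4333) = √((-23/5 + 3/7) - 4333) = √(-146/35 - 4333) = √(-151801/35) = I*√5313035/35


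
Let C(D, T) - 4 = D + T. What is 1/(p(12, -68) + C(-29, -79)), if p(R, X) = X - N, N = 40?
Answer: -1/212 ≈ -0.0047170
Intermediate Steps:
C(D, T) = 4 + D + T (C(D, T) = 4 + (D + T) = 4 + D + T)
p(R, X) = -40 + X (p(R, X) = X - 1*40 = X - 40 = -40 + X)
1/(p(12, -68) + C(-29, -79)) = 1/((-40 - 68) + (4 - 29 - 79)) = 1/(-108 - 104) = 1/(-212) = -1/212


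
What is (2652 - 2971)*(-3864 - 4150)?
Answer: 2556466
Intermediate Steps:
(2652 - 2971)*(-3864 - 4150) = -319*(-8014) = 2556466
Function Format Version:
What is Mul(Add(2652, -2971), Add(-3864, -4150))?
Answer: 2556466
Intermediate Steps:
Mul(Add(2652, -2971), Add(-3864, -4150)) = Mul(-319, -8014) = 2556466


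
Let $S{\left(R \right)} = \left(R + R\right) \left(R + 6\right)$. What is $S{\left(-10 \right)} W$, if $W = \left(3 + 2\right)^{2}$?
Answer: $2000$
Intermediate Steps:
$S{\left(R \right)} = 2 R \left(6 + R\right)$
$W = 25$ ($W = 5^{2} = 25$)
$S{\left(-10 \right)} W = 2 \left(-10\right) \left(6 - 10\right) 25 = 2 \left(-10\right) \left(-4\right) 25 = 80 \cdot 25 = 2000$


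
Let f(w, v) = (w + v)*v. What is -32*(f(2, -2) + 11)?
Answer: -352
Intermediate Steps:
f(w, v) = v*(v + w) (f(w, v) = (v + w)*v = v*(v + w))
-32*(f(2, -2) + 11) = -32*(-2*(-2 + 2) + 11) = -32*(-2*0 + 11) = -32*(0 + 11) = -32*11 = -352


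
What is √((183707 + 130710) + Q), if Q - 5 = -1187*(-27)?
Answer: √346471 ≈ 588.62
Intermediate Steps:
Q = 32054 (Q = 5 - 1187*(-27) = 5 + 32049 = 32054)
√((183707 + 130710) + Q) = √((183707 + 130710) + 32054) = √(314417 + 32054) = √346471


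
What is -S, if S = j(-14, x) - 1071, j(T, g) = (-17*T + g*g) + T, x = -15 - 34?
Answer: -1554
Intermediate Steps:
x = -49
j(T, g) = g**2 - 16*T (j(T, g) = (-17*T + g**2) + T = (g**2 - 17*T) + T = g**2 - 16*T)
S = 1554 (S = ((-49)**2 - 16*(-14)) - 1071 = (2401 + 224) - 1071 = 2625 - 1071 = 1554)
-S = -1*1554 = -1554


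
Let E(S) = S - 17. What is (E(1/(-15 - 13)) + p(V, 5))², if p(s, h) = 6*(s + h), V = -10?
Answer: 1734489/784 ≈ 2212.4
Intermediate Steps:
p(s, h) = 6*h + 6*s (p(s, h) = 6*(h + s) = 6*h + 6*s)
E(S) = -17 + S
(E(1/(-15 - 13)) + p(V, 5))² = ((-17 + 1/(-15 - 13)) + (6*5 + 6*(-10)))² = ((-17 + 1/(-28)) + (30 - 60))² = ((-17 - 1/28) - 30)² = (-477/28 - 30)² = (-1317/28)² = 1734489/784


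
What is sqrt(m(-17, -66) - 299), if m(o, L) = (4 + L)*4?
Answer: I*sqrt(547) ≈ 23.388*I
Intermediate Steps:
m(o, L) = 16 + 4*L
sqrt(m(-17, -66) - 299) = sqrt((16 + 4*(-66)) - 299) = sqrt((16 - 264) - 299) = sqrt(-248 - 299) = sqrt(-547) = I*sqrt(547)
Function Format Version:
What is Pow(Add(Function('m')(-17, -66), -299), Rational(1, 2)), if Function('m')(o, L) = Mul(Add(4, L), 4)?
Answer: Mul(I, Pow(547, Rational(1, 2))) ≈ Mul(23.388, I)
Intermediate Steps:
Function('m')(o, L) = Add(16, Mul(4, L))
Pow(Add(Function('m')(-17, -66), -299), Rational(1, 2)) = Pow(Add(Add(16, Mul(4, -66)), -299), Rational(1, 2)) = Pow(Add(Add(16, -264), -299), Rational(1, 2)) = Pow(Add(-248, -299), Rational(1, 2)) = Pow(-547, Rational(1, 2)) = Mul(I, Pow(547, Rational(1, 2)))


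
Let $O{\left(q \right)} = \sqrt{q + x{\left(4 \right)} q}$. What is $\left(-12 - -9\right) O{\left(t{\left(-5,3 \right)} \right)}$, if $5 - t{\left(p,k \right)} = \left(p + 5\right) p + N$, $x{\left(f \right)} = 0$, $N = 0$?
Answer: $- 3 \sqrt{5} \approx -6.7082$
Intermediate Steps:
$t{\left(p,k \right)} = 5 - p \left(5 + p\right)$ ($t{\left(p,k \right)} = 5 - \left(\left(p + 5\right) p + 0\right) = 5 - \left(\left(5 + p\right) p + 0\right) = 5 - \left(p \left(5 + p\right) + 0\right) = 5 - p \left(5 + p\right)$)
$O{\left(q \right)} = \sqrt{q}$ ($O{\left(q \right)} = \sqrt{q + 0 q} = \sqrt{q + 0} = \sqrt{q}$)
$\left(-12 - -9\right) O{\left(t{\left(-5,3 \right)} \right)} = \left(-12 - -9\right) \sqrt{5 - \left(-5\right)^{2} - -25} = \left(-12 + 9\right) \sqrt{5 - 25 + 25} = - 3 \sqrt{5 - 25 + 25} = - 3 \sqrt{5}$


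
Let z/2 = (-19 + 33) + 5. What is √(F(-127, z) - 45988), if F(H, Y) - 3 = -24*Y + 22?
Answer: 125*I*√3 ≈ 216.51*I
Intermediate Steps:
z = 38 (z = 2*((-19 + 33) + 5) = 2*(14 + 5) = 2*19 = 38)
F(H, Y) = 25 - 24*Y (F(H, Y) = 3 + (-24*Y + 22) = 3 + (22 - 24*Y) = 25 - 24*Y)
√(F(-127, z) - 45988) = √((25 - 24*38) - 45988) = √((25 - 912) - 45988) = √(-887 - 45988) = √(-46875) = 125*I*√3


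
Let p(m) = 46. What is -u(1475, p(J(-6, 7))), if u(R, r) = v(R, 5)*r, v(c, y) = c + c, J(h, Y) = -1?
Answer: -135700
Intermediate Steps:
v(c, y) = 2*c
u(R, r) = 2*R*r (u(R, r) = (2*R)*r = 2*R*r)
-u(1475, p(J(-6, 7))) = -2*1475*46 = -1*135700 = -135700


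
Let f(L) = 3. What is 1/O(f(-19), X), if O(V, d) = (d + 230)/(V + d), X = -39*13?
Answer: 504/277 ≈ 1.8195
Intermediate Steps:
X = -507
O(V, d) = (230 + d)/(V + d)
1/O(f(-19), X) = 1/((230 - 507)/(3 - 507)) = 1/(-277/(-504)) = 1/(-1/504*(-277)) = 1/(277/504) = 504/277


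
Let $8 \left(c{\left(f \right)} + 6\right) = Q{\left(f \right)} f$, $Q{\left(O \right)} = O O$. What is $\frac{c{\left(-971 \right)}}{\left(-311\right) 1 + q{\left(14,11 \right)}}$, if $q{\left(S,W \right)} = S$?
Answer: $\frac{915498659}{2376} \approx 3.8531 \cdot 10^{5}$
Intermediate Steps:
$Q{\left(O \right)} = O^{2}$
$c{\left(f \right)} = -6 + \frac{f^{3}}{8}$ ($c{\left(f \right)} = -6 + \frac{f^{2} f}{8} = -6 + \frac{f^{3}}{8}$)
$\frac{c{\left(-971 \right)}}{\left(-311\right) 1 + q{\left(14,11 \right)}} = \frac{-6 + \frac{\left(-971\right)^{3}}{8}}{\left(-311\right) 1 + 14} = \frac{-6 + \frac{1}{8} \left(-915498611\right)}{-311 + 14} = \frac{-6 - \frac{915498611}{8}}{-297} = \left(- \frac{915498659}{8}\right) \left(- \frac{1}{297}\right) = \frac{915498659}{2376}$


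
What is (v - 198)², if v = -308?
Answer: 256036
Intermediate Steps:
(v - 198)² = (-308 - 198)² = (-506)² = 256036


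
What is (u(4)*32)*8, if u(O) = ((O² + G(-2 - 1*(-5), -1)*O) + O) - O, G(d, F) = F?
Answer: 3072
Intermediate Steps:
u(O) = O² - O (u(O) = ((O² - O) + O) - O = O² - O)
(u(4)*32)*8 = ((4*(-1 + 4))*32)*8 = ((4*3)*32)*8 = (12*32)*8 = 384*8 = 3072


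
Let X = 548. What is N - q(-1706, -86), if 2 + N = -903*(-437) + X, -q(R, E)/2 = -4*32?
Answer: 394901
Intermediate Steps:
q(R, E) = 256 (q(R, E) = -(-8)*32 = -2*(-128) = 256)
N = 395157 (N = -2 + (-903*(-437) + 548) = -2 + (394611 + 548) = -2 + 395159 = 395157)
N - q(-1706, -86) = 395157 - 1*256 = 395157 - 256 = 394901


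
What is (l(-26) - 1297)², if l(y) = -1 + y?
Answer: 1752976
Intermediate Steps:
(l(-26) - 1297)² = ((-1 - 26) - 1297)² = (-27 - 1297)² = (-1324)² = 1752976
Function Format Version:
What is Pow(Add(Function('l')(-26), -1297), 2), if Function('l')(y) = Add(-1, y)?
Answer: 1752976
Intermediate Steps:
Pow(Add(Function('l')(-26), -1297), 2) = Pow(Add(Add(-1, -26), -1297), 2) = Pow(Add(-27, -1297), 2) = Pow(-1324, 2) = 1752976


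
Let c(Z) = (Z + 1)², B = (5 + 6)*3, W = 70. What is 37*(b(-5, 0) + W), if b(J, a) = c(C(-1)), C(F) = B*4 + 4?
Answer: 697043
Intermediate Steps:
B = 33 (B = 11*3 = 33)
C(F) = 136 (C(F) = 33*4 + 4 = 132 + 4 = 136)
c(Z) = (1 + Z)²
b(J, a) = 18769 (b(J, a) = (1 + 136)² = 137² = 18769)
37*(b(-5, 0) + W) = 37*(18769 + 70) = 37*18839 = 697043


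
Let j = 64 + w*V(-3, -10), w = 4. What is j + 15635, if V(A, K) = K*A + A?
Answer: 15807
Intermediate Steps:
V(A, K) = A + A*K (V(A, K) = A*K + A = A + A*K)
j = 172 (j = 64 + 4*(-3*(1 - 10)) = 64 + 4*(-3*(-9)) = 64 + 4*27 = 64 + 108 = 172)
j + 15635 = 172 + 15635 = 15807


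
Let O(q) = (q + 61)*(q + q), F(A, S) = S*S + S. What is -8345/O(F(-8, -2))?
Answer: -8345/252 ≈ -33.115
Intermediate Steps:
F(A, S) = S + S² (F(A, S) = S² + S = S + S²)
O(q) = 2*q*(61 + q) (O(q) = (61 + q)*(2*q) = 2*q*(61 + q))
-8345/O(F(-8, -2)) = -8345*(-1/(4*(1 - 2)*(61 - 2*(1 - 2)))) = -8345*1/(4*(61 - 2*(-1))) = -8345*1/(4*(61 + 2)) = -8345/(2*2*63) = -8345/252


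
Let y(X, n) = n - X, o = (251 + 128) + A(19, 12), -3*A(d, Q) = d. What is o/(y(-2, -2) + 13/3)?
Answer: 86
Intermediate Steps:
A(d, Q) = -d/3
o = 1118/3 (o = (251 + 128) - ⅓*19 = 379 - 19/3 = 1118/3 ≈ 372.67)
o/(y(-2, -2) + 13/3) = 1118/(3*((-2 - 1*(-2)) + 13/3)) = 1118/(3*((-2 + 2) + 13*(⅓))) = 1118/(3*(0 + 13/3)) = 1118/(3*(13/3)) = (1118/3)*(3/13) = 86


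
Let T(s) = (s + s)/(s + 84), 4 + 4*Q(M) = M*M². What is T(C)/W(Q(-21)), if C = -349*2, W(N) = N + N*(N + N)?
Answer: 5584/26347260365 ≈ 2.1194e-7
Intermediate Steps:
Q(M) = -1 + M³/4 (Q(M) = -1 + (M*M²)/4 = -1 + M³/4)
W(N) = N + 2*N² (W(N) = N + N*(2*N) = N + 2*N²)
C = -698
T(s) = 2*s/(84 + s) (T(s) = (2*s)/(84 + s) = 2*s/(84 + s))
T(C)/W(Q(-21)) = (2*(-698)/(84 - 698))/(((-1 + (¼)*(-21)³)*(1 + 2*(-1 + (¼)*(-21)³)))) = (2*(-698)/(-614))/(((-1 + (¼)*(-9261))*(1 + 2*(-1 + (¼)*(-9261))))) = (2*(-698)*(-1/614))/(((-1 - 9261/4)*(1 + 2*(-1 - 9261/4)))) = 698/(307*((-9265*(1 + 2*(-9265/4))/4))) = 698/(307*((-9265*(1 - 9265/2)/4))) = 698/(307*((-9265/4*(-9263/2)))) = 698/(307*(85821695/8)) = (698/307)*(8/85821695) = 5584/26347260365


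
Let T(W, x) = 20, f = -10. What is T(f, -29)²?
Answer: 400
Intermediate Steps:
T(f, -29)² = 20² = 400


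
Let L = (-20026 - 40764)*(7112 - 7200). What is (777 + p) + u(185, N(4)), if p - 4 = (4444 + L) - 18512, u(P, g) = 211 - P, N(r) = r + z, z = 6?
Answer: 5336259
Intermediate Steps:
N(r) = 6 + r (N(r) = r + 6 = 6 + r)
L = 5349520 (L = -60790*(-88) = 5349520)
p = 5335456 (p = 4 + ((4444 + 5349520) - 18512) = 4 + (5353964 - 18512) = 4 + 5335452 = 5335456)
(777 + p) + u(185, N(4)) = (777 + 5335456) + (211 - 1*185) = 5336233 + (211 - 185) = 5336233 + 26 = 5336259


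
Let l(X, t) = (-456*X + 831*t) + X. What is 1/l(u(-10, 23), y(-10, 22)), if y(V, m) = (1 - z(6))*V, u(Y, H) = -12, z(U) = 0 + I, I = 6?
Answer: 1/47010 ≈ 2.1272e-5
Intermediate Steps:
z(U) = 6 (z(U) = 0 + 6 = 6)
y(V, m) = -5*V (y(V, m) = (1 - 1*6)*V = (1 - 6)*V = -5*V)
l(X, t) = -455*X + 831*t
1/l(u(-10, 23), y(-10, 22)) = 1/(-455*(-12) + 831*(-5*(-10))) = 1/(5460 + 831*50) = 1/(5460 + 41550) = 1/47010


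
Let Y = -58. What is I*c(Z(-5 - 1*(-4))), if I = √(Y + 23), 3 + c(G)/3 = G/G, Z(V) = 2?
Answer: -6*I*√35 ≈ -35.496*I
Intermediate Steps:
c(G) = -6 (c(G) = -9 + 3*(G/G) = -9 + 3*1 = -9 + 3 = -6)
I = I*√35 (I = √(-58 + 23) = √(-35) = I*√35 ≈ 5.9161*I)
I*c(Z(-5 - 1*(-4))) = (I*√35)*(-6) = -6*I*√35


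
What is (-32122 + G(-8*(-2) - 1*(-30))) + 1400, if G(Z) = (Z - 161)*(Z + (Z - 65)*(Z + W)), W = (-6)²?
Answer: 143158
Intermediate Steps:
W = 36
G(Z) = (-161 + Z)*(Z + (-65 + Z)*(36 + Z)) (G(Z) = (Z - 161)*(Z + (Z - 65)*(Z + 36)) = (-161 + Z)*(Z + (-65 + Z)*(36 + Z)))
(-32122 + G(-8*(-2) - 1*(-30))) + 1400 = (-32122 + (376740 + (-8*(-2) - 1*(-30))³ - 189*(-8*(-2) - 1*(-30))² + 2168*(-8*(-2) - 1*(-30)))) + 1400 = (-32122 + (376740 + (16 + 30)³ - 189*(16 + 30)² + 2168*(16 + 30))) + 1400 = (-32122 + (376740 + 46³ - 189*46² + 2168*46)) + 1400 = (-32122 + (376740 + 97336 - 189*2116 + 99728)) + 1400 = (-32122 + (376740 + 97336 - 399924 + 99728)) + 1400 = (-32122 + 173880) + 1400 = 141758 + 1400 = 143158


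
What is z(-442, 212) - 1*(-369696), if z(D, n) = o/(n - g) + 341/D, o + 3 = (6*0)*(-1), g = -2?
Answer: 8742182737/23647 ≈ 3.6970e+5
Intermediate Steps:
o = -3 (o = -3 + (6*0)*(-1) = -3 + 0*(-1) = -3 + 0 = -3)
z(D, n) = -3/(2 + n) + 341/D (z(D, n) = -3/(n - 1*(-2)) + 341/D = -3/(n + 2) + 341/D = -3/(2 + n) + 341/D)
z(-442, 212) - 1*(-369696) = (682 - 3*(-442) + 341*212)/((-442)*(2 + 212)) - 1*(-369696) = -1/442*(682 + 1326 + 72292)/214 + 369696 = -1/442*1/214*74300 + 369696 = -18575/23647 + 369696 = 8742182737/23647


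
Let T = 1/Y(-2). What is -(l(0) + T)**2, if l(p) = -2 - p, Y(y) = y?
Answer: -25/4 ≈ -6.2500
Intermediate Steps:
T = -1/2 (T = 1/(-2) = -1/2 ≈ -0.50000)
-(l(0) + T)**2 = -((-2 - 1*0) - 1/2)**2 = -((-2 + 0) - 1/2)**2 = -(-2 - 1/2)**2 = -(-5/2)**2 = -1*25/4 = -25/4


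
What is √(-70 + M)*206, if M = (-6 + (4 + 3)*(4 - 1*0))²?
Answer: 618*√46 ≈ 4191.5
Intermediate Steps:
M = 484 (M = (-6 + 7*(4 + 0))² = (-6 + 7*4)² = (-6 + 28)² = 22² = 484)
√(-70 + M)*206 = √(-70 + 484)*206 = √414*206 = (3*√46)*206 = 618*√46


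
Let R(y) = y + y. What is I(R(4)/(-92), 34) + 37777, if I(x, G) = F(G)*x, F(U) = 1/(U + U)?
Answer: 29541613/782 ≈ 37777.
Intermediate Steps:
F(U) = 1/(2*U)
R(y) = 2*y
I(x, G) = x/(2*G) (I(x, G) = (1/(2*G))*x = x/(2*G))
I(R(4)/(-92), 34) + 37777 = (½)*((2*4)/(-92))/34 + 37777 = (½)*(8*(-1/92))*(1/34) + 37777 = (½)*(-2/23)*(1/34) + 37777 = -1/782 + 37777 = 29541613/782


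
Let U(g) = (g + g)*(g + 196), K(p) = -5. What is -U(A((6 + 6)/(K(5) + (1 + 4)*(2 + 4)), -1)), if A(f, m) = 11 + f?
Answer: -2977338/625 ≈ -4763.7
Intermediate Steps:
U(g) = 2*g*(196 + g) (U(g) = (2*g)*(196 + g) = 2*g*(196 + g))
-U(A((6 + 6)/(K(5) + (1 + 4)*(2 + 4)), -1)) = -2*(11 + (6 + 6)/(-5 + (1 + 4)*(2 + 4)))*(196 + (11 + (6 + 6)/(-5 + (1 + 4)*(2 + 4)))) = -2*(11 + 12/(-5 + 5*6))*(196 + (11 + 12/(-5 + 5*6))) = -2*(11 + 12/(-5 + 30))*(196 + (11 + 12/(-5 + 30))) = -2*(11 + 12/25)*(196 + (11 + 12/25)) = -2*287*(196 + 287/25)/25 = -2*287*5187/(25*25) = -1*2977338/625 = -2977338/625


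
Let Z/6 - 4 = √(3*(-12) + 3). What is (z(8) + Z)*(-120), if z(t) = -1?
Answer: -2760 - 720*I*√33 ≈ -2760.0 - 4136.1*I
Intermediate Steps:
Z = 24 + 6*I*√33 (Z = 24 + 6*√(3*(-12) + 3) = 24 + 6*√(-36 + 3) = 24 + 6*√(-33) = 24 + 6*(I*√33) = 24 + 6*I*√33 ≈ 24.0 + 34.467*I)
(z(8) + Z)*(-120) = (-1 + (24 + 6*I*√33))*(-120) = (23 + 6*I*√33)*(-120) = -2760 - 720*I*√33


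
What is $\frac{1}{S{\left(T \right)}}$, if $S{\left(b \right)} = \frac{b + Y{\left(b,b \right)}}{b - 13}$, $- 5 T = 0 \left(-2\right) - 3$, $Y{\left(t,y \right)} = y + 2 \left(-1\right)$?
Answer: $\frac{31}{2} \approx 15.5$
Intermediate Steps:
$Y{\left(t,y \right)} = -2 + y$ ($Y{\left(t,y \right)} = y - 2 = -2 + y$)
$T = \frac{3}{5}$ ($T = - \frac{0 \left(-2\right) - 3}{5} = - \frac{0 - 3}{5} = \left(- \frac{1}{5}\right) \left(-3\right) = \frac{3}{5} \approx 0.6$)
$S{\left(b \right)} = \frac{-2 + 2 b}{-13 + b}$ ($S{\left(b \right)} = \frac{b + \left(-2 + b\right)}{b - 13} = \frac{-2 + 2 b}{-13 + b}$)
$\frac{1}{S{\left(T \right)}} = \frac{1}{2 \frac{1}{-13 + \frac{3}{5}} \left(-1 + \frac{3}{5}\right)} = \frac{1}{2 \frac{1}{- \frac{62}{5}} \left(- \frac{2}{5}\right)} = \frac{1}{2 \left(- \frac{5}{62}\right) \left(- \frac{2}{5}\right)} = \frac{1}{\frac{2}{31}} = \frac{31}{2}$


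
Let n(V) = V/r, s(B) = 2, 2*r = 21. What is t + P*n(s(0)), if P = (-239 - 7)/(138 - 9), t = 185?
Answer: 166727/903 ≈ 184.64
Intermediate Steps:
r = 21/2 (r = (½)*21 = 21/2 ≈ 10.500)
n(V) = 2*V/21 (n(V) = V/(21/2) = V*(2/21) = 2*V/21)
P = -82/43 (P = -246/129 = -246*1/129 = -82/43 ≈ -1.9070)
t + P*n(s(0)) = 185 - 164*2/903 = 185 - 82/43*4/21 = 185 - 328/903 = 166727/903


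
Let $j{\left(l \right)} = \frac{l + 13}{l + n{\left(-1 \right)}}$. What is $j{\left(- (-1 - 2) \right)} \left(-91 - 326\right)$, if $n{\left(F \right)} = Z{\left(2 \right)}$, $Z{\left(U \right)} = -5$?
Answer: $3336$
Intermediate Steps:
$n{\left(F \right)} = -5$
$j{\left(l \right)} = \frac{13 + l}{-5 + l}$ ($j{\left(l \right)} = \frac{l + 13}{l - 5} = \frac{13 + l}{-5 + l}$)
$j{\left(- (-1 - 2) \right)} \left(-91 - 326\right) = \frac{13 - \left(-1 - 2\right)}{-5 - \left(-1 - 2\right)} \left(-91 - 326\right) = \frac{13 - -3}{-5 - -3} \left(-417\right) = \frac{13 + 3}{-5 + 3} \left(-417\right) = \frac{1}{-2} \cdot 16 \left(-417\right) = \left(- \frac{1}{2}\right) 16 \left(-417\right) = \left(-8\right) \left(-417\right) = 3336$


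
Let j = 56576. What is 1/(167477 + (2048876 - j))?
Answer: 1/2159777 ≈ 4.6301e-7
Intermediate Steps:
1/(167477 + (2048876 - j)) = 1/(167477 + (2048876 - 1*56576)) = 1/(167477 + (2048876 - 56576)) = 1/(167477 + 1992300) = 1/2159777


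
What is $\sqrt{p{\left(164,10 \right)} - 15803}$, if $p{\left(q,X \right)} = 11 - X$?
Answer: $i \sqrt{15802} \approx 125.71 i$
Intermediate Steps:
$\sqrt{p{\left(164,10 \right)} - 15803} = \sqrt{\left(11 - 10\right) - 15803} = \sqrt{1 - 15803} = \sqrt{-15802} = i \sqrt{15802}$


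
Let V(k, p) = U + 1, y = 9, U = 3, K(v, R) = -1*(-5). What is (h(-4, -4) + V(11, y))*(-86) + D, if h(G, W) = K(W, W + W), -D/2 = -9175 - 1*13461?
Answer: 44498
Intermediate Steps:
K(v, R) = 5
V(k, p) = 4 (V(k, p) = 3 + 1 = 4)
D = 45272 (D = -2*(-9175 - 1*13461) = -2*(-9175 - 13461) = -2*(-22636) = 45272)
h(G, W) = 5
(h(-4, -4) + V(11, y))*(-86) + D = (5 + 4)*(-86) + 45272 = 9*(-86) + 45272 = -774 + 45272 = 44498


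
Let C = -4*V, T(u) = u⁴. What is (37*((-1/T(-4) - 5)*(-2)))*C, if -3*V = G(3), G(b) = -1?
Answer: -15799/32 ≈ -493.72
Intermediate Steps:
V = ⅓ (V = -⅓*(-1) = ⅓ ≈ 0.33333)
C = -4/3 (C = -4*⅓ = -4/3 ≈ -1.3333)
(37*((-1/T(-4) - 5)*(-2)))*C = (37*((-1/((-4)⁴) - 5)*(-2)))*(-4/3) = (37*((-1/256 - 5)*(-2)))*(-4/3) = (37*(-1281/256*(-2)))*(-4/3) = (37*(1281/128))*(-4/3) = (47397/128)*(-4/3) = -15799/32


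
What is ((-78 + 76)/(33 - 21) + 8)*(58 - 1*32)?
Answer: 611/3 ≈ 203.67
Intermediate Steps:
((-78 + 76)/(33 - 21) + 8)*(58 - 1*32) = (-2/12 + 8)*(58 - 32) = (-2*1/12 + 8)*26 = (-⅙ + 8)*26 = (47/6)*26 = 611/3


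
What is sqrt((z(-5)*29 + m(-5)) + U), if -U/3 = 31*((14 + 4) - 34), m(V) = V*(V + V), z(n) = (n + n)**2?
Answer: sqrt(4438) ≈ 66.618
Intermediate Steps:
z(n) = 4*n**2 (z(n) = (2*n)**2 = 4*n**2)
m(V) = 2*V**2 (m(V) = V*(2*V) = 2*V**2)
U = 1488 (U = -93*((14 + 4) - 34) = -93*(18 - 34) = -93*(-16) = -3*(-496) = 1488)
sqrt((z(-5)*29 + m(-5)) + U) = sqrt(((4*(-5)**2)*29 + 2*(-5)**2) + 1488) = sqrt(((4*25)*29 + 2*25) + 1488) = sqrt((100*29 + 50) + 1488) = sqrt((2900 + 50) + 1488) = sqrt(2950 + 1488) = sqrt(4438)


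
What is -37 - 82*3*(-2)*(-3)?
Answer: -1513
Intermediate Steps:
-37 - 82*3*(-2)*(-3) = -37 - (-492)*(-3) = -37 - 82*18 = -37 - 1476 = -1513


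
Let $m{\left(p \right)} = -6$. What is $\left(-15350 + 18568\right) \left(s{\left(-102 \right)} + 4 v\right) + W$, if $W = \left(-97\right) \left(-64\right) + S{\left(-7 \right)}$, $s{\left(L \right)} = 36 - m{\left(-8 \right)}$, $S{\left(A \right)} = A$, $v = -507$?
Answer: $-6384747$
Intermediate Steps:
$s{\left(L \right)} = 42$ ($s{\left(L \right)} = 36 - -6 = 36 + 6 = 42$)
$W = 6201$ ($W = \left(-97\right) \left(-64\right) - 7 = 6208 - 7 = 6201$)
$\left(-15350 + 18568\right) \left(s{\left(-102 \right)} + 4 v\right) + W = \left(-15350 + 18568\right) \left(42 + 4 \left(-507\right)\right) + 6201 = 3218 \left(42 - 2028\right) + 6201 = 3218 \left(-1986\right) + 6201 = -6390948 + 6201 = -6384747$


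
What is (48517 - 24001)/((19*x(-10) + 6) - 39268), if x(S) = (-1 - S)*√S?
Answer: -481273596/770898527 - 2096118*I*√10/770898527 ≈ -0.6243 - 0.0085984*I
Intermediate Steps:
x(S) = √S*(-1 - S)
(48517 - 24001)/((19*x(-10) + 6) - 39268) = (48517 - 24001)/((19*(√(-10)*(-1 - 1*(-10))) + 6) - 39268) = 24516/((19*((I*√10)*(-1 + 10)) + 6) - 39268) = 24516/((19*((I*√10)*9) + 6) - 39268) = 24516/((19*(9*I*√10) + 6) - 39268) = 24516/((171*I*√10 + 6) - 39268) = 24516/((6 + 171*I*√10) - 39268) = 24516/(-39262 + 171*I*√10)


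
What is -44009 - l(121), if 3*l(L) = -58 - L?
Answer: -131848/3 ≈ -43949.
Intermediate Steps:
l(L) = -58/3 - L/3 (l(L) = (-58 - L)/3 = -58/3 - L/3)
-44009 - l(121) = -44009 - (-58/3 - ⅓*121) = -44009 - (-58/3 - 121/3) = -44009 - 1*(-179/3) = -44009 + 179/3 = -131848/3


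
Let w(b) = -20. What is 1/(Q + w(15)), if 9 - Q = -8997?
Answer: 1/8986 ≈ 0.00011128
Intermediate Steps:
Q = 9006 (Q = 9 - 1*(-8997) = 9 + 8997 = 9006)
1/(Q + w(15)) = 1/(9006 - 20) = 1/8986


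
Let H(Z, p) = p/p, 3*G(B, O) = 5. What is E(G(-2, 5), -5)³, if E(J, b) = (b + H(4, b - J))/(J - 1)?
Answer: -216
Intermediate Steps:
G(B, O) = 5/3 (G(B, O) = (⅓)*5 = 5/3)
H(Z, p) = 1
E(J, b) = (1 + b)/(-1 + J) (E(J, b) = (b + 1)/(J - 1) = (1 + b)/(-1 + J))
E(G(-2, 5), -5)³ = ((1 - 5)/(-1 + 5/3))³ = (-4/(⅔))³ = ((3/2)*(-4))³ = (-6)³ = -216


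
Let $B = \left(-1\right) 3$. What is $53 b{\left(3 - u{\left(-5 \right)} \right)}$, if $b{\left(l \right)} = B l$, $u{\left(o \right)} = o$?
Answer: $-1272$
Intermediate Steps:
$B = -3$
$b{\left(l \right)} = - 3 l$
$53 b{\left(3 - u{\left(-5 \right)} \right)} = 53 \left(- 3 \left(3 - -5\right)\right) = 53 \left(- 3 \left(3 + 5\right)\right) = 53 \left(\left(-3\right) 8\right) = 53 \left(-24\right) = -1272$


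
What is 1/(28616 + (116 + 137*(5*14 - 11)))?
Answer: 1/36815 ≈ 2.7163e-5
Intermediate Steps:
1/(28616 + (116 + 137*(5*14 - 11))) = 1/(28616 + (116 + 137*(70 - 11))) = 1/(28616 + (116 + 137*59)) = 1/(28616 + (116 + 8083)) = 1/(28616 + 8199) = 1/36815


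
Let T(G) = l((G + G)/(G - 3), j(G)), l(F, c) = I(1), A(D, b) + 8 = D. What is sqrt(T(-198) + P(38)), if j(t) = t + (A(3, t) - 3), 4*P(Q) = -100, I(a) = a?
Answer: 2*I*sqrt(6) ≈ 4.899*I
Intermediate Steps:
A(D, b) = -8 + D
P(Q) = -25 (P(Q) = (1/4)*(-100) = -25)
j(t) = -8 + t (j(t) = t + ((-8 + 3) - 3) = t + (-5 - 3) = t - 8 = -8 + t)
l(F, c) = 1
T(G) = 1
sqrt(T(-198) + P(38)) = sqrt(1 - 25) = sqrt(-24) = 2*I*sqrt(6)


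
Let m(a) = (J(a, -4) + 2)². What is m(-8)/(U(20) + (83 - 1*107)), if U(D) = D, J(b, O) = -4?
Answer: -1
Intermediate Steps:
m(a) = 4 (m(a) = (-4 + 2)² = (-2)² = 4)
m(-8)/(U(20) + (83 - 1*107)) = 4/(20 + (83 - 1*107)) = 4/(20 + (83 - 107)) = 4/(20 - 24) = 4/(-4) = -¼*4 = -1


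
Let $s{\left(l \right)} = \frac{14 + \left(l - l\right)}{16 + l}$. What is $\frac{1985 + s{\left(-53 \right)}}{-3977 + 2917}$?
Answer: $- \frac{73431}{39220} \approx -1.8723$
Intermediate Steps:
$s{\left(l \right)} = \frac{14}{16 + l}$ ($s{\left(l \right)} = \frac{14 + 0}{16 + l} = \frac{14}{16 + l}$)
$\frac{1985 + s{\left(-53 \right)}}{-3977 + 2917} = \frac{1985 + \frac{14}{16 - 53}}{-3977 + 2917} = \frac{1985 + \frac{14}{-37}}{-1060} = \left(1985 + 14 \left(- \frac{1}{37}\right)\right) \left(- \frac{1}{1060}\right) = \left(1985 - \frac{14}{37}\right) \left(- \frac{1}{1060}\right) = \frac{73431}{37} \left(- \frac{1}{1060}\right) = - \frac{73431}{39220}$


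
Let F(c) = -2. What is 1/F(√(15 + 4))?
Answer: -½ ≈ -0.50000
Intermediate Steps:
1/F(√(15 + 4)) = 1/(-2) = -½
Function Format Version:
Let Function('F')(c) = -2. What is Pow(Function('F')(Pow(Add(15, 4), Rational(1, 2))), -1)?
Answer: Rational(-1, 2) ≈ -0.50000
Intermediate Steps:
Pow(Function('F')(Pow(Add(15, 4), Rational(1, 2))), -1) = Pow(-2, -1) = Rational(-1, 2)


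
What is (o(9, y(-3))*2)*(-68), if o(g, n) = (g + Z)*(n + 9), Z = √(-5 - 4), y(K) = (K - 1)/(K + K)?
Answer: -11832 - 3944*I ≈ -11832.0 - 3944.0*I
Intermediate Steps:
y(K) = (-1 + K)/(2*K) (y(K) = (-1 + K)/((2*K)) = (-1 + K)*(1/(2*K)) = (-1 + K)/(2*K))
Z = 3*I (Z = √(-9) = 3*I ≈ 3.0*I)
o(g, n) = (9 + n)*(g + 3*I) (o(g, n) = (g + 3*I)*(n + 9) = (g + 3*I)*(9 + n) = (9 + n)*(g + 3*I))
(o(9, y(-3))*2)*(-68) = ((9*9 + 27*I + 9*((½)*(-1 - 3)/(-3)) + 3*I*((½)*(-1 - 3)/(-3)))*2)*(-68) = ((81 + 27*I + 9*((½)*(-⅓)*(-4)) + 3*I*((½)*(-⅓)*(-4)))*2)*(-68) = ((81 + 27*I + 9*(⅔) + 3*I*(⅔))*2)*(-68) = ((81 + 27*I + 6 + 2*I)*2)*(-68) = ((87 + 29*I)*2)*(-68) = (174 + 58*I)*(-68) = -11832 - 3944*I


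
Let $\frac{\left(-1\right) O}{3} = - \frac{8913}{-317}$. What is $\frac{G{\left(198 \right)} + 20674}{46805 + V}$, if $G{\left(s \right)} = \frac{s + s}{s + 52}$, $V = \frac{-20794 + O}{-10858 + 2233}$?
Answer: $\frac{28264815552}{63988669531} \approx 0.44172$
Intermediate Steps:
$O = - \frac{26739}{317}$ ($O = - 3 \left(- \frac{8913}{-317}\right) = - 3 \left(\left(-8913\right) \left(- \frac{1}{317}\right)\right) = \left(-3\right) \frac{8913}{317} = - \frac{26739}{317} \approx -84.35$)
$V = \frac{6618437}{2734125}$ ($V = \frac{-20794 - \frac{26739}{317}}{-10858 + 2233} = - \frac{6618437}{317 \left(-8625\right)} = \left(- \frac{6618437}{317}\right) \left(- \frac{1}{8625}\right) = \frac{6618437}{2734125} \approx 2.4207$)
$G{\left(s \right)} = \frac{2 s}{52 + s}$
$\frac{G{\left(198 \right)} + 20674}{46805 + V} = \frac{2 \cdot 198 \frac{1}{52 + 198} + 20674}{46805 + \frac{6618437}{2734125}} = \frac{2 \cdot 198 \cdot \frac{1}{250} + 20674}{\frac{127977339062}{2734125}} = \left(2 \cdot 198 \cdot \frac{1}{250} + 20674\right) \frac{2734125}{127977339062} = \left(\frac{198}{125} + 20674\right) \frac{2734125}{127977339062} = \frac{2584448}{125} \cdot \frac{2734125}{127977339062} = \frac{28264815552}{63988669531}$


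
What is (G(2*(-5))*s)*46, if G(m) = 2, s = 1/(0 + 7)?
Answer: 92/7 ≈ 13.143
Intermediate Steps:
s = ⅐ (s = 1/7 = ⅐ ≈ 0.14286)
(G(2*(-5))*s)*46 = (2*(⅐))*46 = (2/7)*46 = 92/7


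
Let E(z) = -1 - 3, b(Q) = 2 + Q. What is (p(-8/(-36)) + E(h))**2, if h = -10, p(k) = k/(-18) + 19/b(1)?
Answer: 35344/6561 ≈ 5.3870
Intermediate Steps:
p(k) = 19/3 - k/18 (p(k) = k/(-18) + 19/(2 + 1) = k*(-1/18) + 19/3 = -k/18 + 19*(1/3) = -k/18 + 19/3 = 19/3 - k/18)
E(z) = -4
(p(-8/(-36)) + E(h))**2 = ((19/3 - (-4)/(9*(-36))) - 4)**2 = ((19/3 - (-4)*(-1)/(9*36)) - 4)**2 = ((19/3 - 1/18*2/9) - 4)**2 = ((19/3 - 1/81) - 4)**2 = (512/81 - 4)**2 = (188/81)**2 = 35344/6561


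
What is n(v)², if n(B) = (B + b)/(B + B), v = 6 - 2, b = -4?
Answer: 0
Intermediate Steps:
v = 4
n(B) = (-4 + B)/(2*B) (n(B) = (B - 4)/(B + B) = (-4 + B)/((2*B)) = (-4 + B)*(1/(2*B)) = (-4 + B)/(2*B))
n(v)² = ((½)*(-4 + 4)/4)² = ((½)*(¼)*0)² = 0² = 0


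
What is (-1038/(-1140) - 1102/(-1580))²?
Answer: 145636624/56325025 ≈ 2.5856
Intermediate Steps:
(-1038/(-1140) - 1102/(-1580))² = (-1038*(-1/1140) - 1102*(-1/1580))² = (173/190 + 551/790)² = (12068/7505)² = 145636624/56325025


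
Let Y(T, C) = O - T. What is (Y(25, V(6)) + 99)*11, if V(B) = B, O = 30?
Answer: 1144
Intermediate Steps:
Y(T, C) = 30 - T
(Y(25, V(6)) + 99)*11 = ((30 - 1*25) + 99)*11 = ((30 - 25) + 99)*11 = (5 + 99)*11 = 104*11 = 1144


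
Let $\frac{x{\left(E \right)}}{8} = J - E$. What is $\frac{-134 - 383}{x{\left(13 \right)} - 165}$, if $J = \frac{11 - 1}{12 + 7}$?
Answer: $\frac{9823}{5031} \approx 1.9525$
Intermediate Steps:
$J = \frac{10}{19} \approx 0.52632$
$x{\left(E \right)} = \frac{80}{19} - 8 E$ ($x{\left(E \right)} = 8 \left(\frac{10}{19} - E\right) = \frac{80}{19} - 8 E$)
$\frac{-134 - 383}{x{\left(13 \right)} - 165} = \frac{-134 - 383}{\left(\frac{80}{19} - 104\right) - 165} = - \frac{517}{\left(\frac{80}{19} - 104\right) - 165} = - \frac{517}{- \frac{1896}{19} - 165} = - \frac{517}{- \frac{5031}{19}} = \left(-517\right) \left(- \frac{19}{5031}\right) = \frac{9823}{5031}$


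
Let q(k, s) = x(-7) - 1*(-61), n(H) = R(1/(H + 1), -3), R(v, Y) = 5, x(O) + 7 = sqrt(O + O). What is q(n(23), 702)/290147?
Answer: 54/290147 + I*sqrt(14)/290147 ≈ 0.00018611 + 1.2896e-5*I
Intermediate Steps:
x(O) = -7 + sqrt(2)*sqrt(O) (x(O) = -7 + sqrt(O + O) = -7 + sqrt(2*O) = -7 + sqrt(2)*sqrt(O))
n(H) = 5
q(k, s) = 54 + I*sqrt(14) (q(k, s) = (-7 + sqrt(2)*sqrt(-7)) - 1*(-61) = (-7 + sqrt(2)*(I*sqrt(7))) + 61 = (-7 + I*sqrt(14)) + 61 = 54 + I*sqrt(14))
q(n(23), 702)/290147 = (54 + I*sqrt(14))/290147 = (54 + I*sqrt(14))*(1/290147) = 54/290147 + I*sqrt(14)/290147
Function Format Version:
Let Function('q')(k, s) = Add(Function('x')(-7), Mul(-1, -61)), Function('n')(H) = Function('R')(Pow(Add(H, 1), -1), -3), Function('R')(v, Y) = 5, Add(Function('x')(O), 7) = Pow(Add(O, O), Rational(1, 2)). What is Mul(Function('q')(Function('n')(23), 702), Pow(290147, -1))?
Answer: Add(Rational(54, 290147), Mul(Rational(1, 290147), I, Pow(14, Rational(1, 2)))) ≈ Add(0.00018611, Mul(1.2896e-5, I))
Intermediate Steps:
Function('x')(O) = Add(-7, Mul(Pow(2, Rational(1, 2)), Pow(O, Rational(1, 2)))) (Function('x')(O) = Add(-7, Pow(Add(O, O), Rational(1, 2))) = Add(-7, Pow(Mul(2, O), Rational(1, 2))) = Add(-7, Mul(Pow(2, Rational(1, 2)), Pow(O, Rational(1, 2)))))
Function('n')(H) = 5
Function('q')(k, s) = Add(54, Mul(I, Pow(14, Rational(1, 2)))) (Function('q')(k, s) = Add(Add(-7, Mul(Pow(2, Rational(1, 2)), Pow(-7, Rational(1, 2)))), Mul(-1, -61)) = Add(Add(-7, Mul(Pow(2, Rational(1, 2)), Mul(I, Pow(7, Rational(1, 2))))), 61) = Add(Add(-7, Mul(I, Pow(14, Rational(1, 2)))), 61) = Add(54, Mul(I, Pow(14, Rational(1, 2)))))
Mul(Function('q')(Function('n')(23), 702), Pow(290147, -1)) = Mul(Add(54, Mul(I, Pow(14, Rational(1, 2)))), Pow(290147, -1)) = Mul(Add(54, Mul(I, Pow(14, Rational(1, 2)))), Rational(1, 290147)) = Add(Rational(54, 290147), Mul(Rational(1, 290147), I, Pow(14, Rational(1, 2))))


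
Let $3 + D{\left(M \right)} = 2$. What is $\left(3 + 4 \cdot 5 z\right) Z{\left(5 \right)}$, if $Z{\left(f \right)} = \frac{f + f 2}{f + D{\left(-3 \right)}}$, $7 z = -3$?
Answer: $- \frac{585}{28} \approx -20.893$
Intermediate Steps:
$z = - \frac{3}{7}$ ($z = \frac{1}{7} \left(-3\right) = - \frac{3}{7} \approx -0.42857$)
$D{\left(M \right)} = -1$ ($D{\left(M \right)} = -3 + 2 = -1$)
$Z{\left(f \right)} = \frac{3 f}{-1 + f}$ ($Z{\left(f \right)} = \frac{f + f 2}{f - 1} = \frac{f + 2 f}{-1 + f} = \frac{3 f}{-1 + f}$)
$\left(3 + 4 \cdot 5 z\right) Z{\left(5 \right)} = \left(3 + 4 \cdot 5 \left(- \frac{3}{7}\right)\right) 3 \cdot 5 \frac{1}{-1 + 5} = \left(3 + 4 \left(- \frac{15}{7}\right)\right) 3 \cdot 5 \cdot \frac{1}{4} = \left(3 - \frac{60}{7}\right) 3 \cdot 5 \cdot \frac{1}{4} = \left(- \frac{39}{7}\right) \frac{15}{4} = - \frac{585}{28}$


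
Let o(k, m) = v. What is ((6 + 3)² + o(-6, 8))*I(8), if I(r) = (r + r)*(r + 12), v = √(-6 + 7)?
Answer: 26240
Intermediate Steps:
v = 1 (v = √1 = 1)
o(k, m) = 1
I(r) = 2*r*(12 + r) (I(r) = (2*r)*(12 + r) = 2*r*(12 + r))
((6 + 3)² + o(-6, 8))*I(8) = ((6 + 3)² + 1)*(2*8*(12 + 8)) = (9² + 1)*(2*8*20) = (81 + 1)*320 = 82*320 = 26240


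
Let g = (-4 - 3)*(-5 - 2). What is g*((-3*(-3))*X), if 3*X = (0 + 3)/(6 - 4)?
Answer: 441/2 ≈ 220.50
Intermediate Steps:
g = 49 (g = -7*(-7) = 49)
X = 1/2 (X = ((0 + 3)/(6 - 4))/3 = (3/2)/3 = (3*(1/2))/3 = (1/3)*(3/2) = 1/2 ≈ 0.50000)
g*((-3*(-3))*X) = 49*(-3*(-3)*(1/2)) = 49*(9*(1/2)) = 49*(9/2) = 441/2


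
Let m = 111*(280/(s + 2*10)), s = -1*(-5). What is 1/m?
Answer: 5/6216 ≈ 0.00080438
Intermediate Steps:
s = 5
m = 6216/5 (m = 111*(280/(5 + 2*10)) = 111*(280/(5 + 20)) = 111*(280/25) = 111*(280*(1/25)) = 111*(56/5) = 6216/5 ≈ 1243.2)
1/m = 1/(6216/5) = 5/6216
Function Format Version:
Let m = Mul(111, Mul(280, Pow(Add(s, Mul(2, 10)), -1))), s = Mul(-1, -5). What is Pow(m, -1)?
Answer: Rational(5, 6216) ≈ 0.00080438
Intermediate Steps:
s = 5
m = Rational(6216, 5) (m = Mul(111, Mul(280, Pow(Add(5, Mul(2, 10)), -1))) = Mul(111, Mul(280, Pow(Add(5, 20), -1))) = Mul(111, Mul(280, Pow(25, -1))) = Mul(111, Mul(280, Rational(1, 25))) = Mul(111, Rational(56, 5)) = Rational(6216, 5) ≈ 1243.2)
Pow(m, -1) = Pow(Rational(6216, 5), -1) = Rational(5, 6216)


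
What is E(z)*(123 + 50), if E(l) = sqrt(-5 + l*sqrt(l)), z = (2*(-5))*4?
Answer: 173*sqrt(-5 - 80*I*sqrt(10)) ≈ 1926.6 - 1965.0*I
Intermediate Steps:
z = -40 (z = -10*4 = -40)
E(l) = sqrt(-5 + l**(3/2))
E(z)*(123 + 50) = sqrt(-5 + (-40)**(3/2))*(123 + 50) = sqrt(-5 - 80*I*sqrt(10))*173 = 173*sqrt(-5 - 80*I*sqrt(10))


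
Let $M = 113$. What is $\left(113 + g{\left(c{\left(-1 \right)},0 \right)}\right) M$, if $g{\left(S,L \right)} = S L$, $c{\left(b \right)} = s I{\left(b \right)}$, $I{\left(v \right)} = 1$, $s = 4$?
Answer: $12769$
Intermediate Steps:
$c{\left(b \right)} = 4$ ($c{\left(b \right)} = 4 \cdot 1 = 4$)
$g{\left(S,L \right)} = L S$
$\left(113 + g{\left(c{\left(-1 \right)},0 \right)}\right) M = \left(113 + 0 \cdot 4\right) 113 = \left(113 + 0\right) 113 = 113 \cdot 113 = 12769$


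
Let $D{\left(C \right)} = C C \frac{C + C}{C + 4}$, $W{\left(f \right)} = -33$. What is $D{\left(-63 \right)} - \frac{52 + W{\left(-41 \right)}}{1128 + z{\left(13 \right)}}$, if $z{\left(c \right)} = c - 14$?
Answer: $\frac{563604817}{66493} \approx 8476.2$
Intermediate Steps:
$z{\left(c \right)} = -14 + c$ ($z{\left(c \right)} = c - 14 = -14 + c$)
$D{\left(C \right)} = \frac{2 C^{3}}{4 + C}$ ($D{\left(C \right)} = C^{2} \frac{2 C}{4 + C} = \frac{2 C^{3}}{4 + C}$)
$D{\left(-63 \right)} - \frac{52 + W{\left(-41 \right)}}{1128 + z{\left(13 \right)}} = \frac{2 \left(-63\right)^{3}}{4 - 63} - \frac{52 - 33}{1128 + \left(-14 + 13\right)} = 2 \left(-250047\right) \frac{1}{-59} - \frac{19}{1128 - 1} = 2 \left(-250047\right) \left(- \frac{1}{59}\right) - \frac{19}{1127} = \frac{500094}{59} - 19 \cdot \frac{1}{1127} = \frac{500094}{59} - \frac{19}{1127} = \frac{563604817}{66493}$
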